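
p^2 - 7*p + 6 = (p - 6)*(p - 1)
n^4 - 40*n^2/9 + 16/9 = (n - 2)*(n - 2/3)*(n + 2/3)*(n + 2)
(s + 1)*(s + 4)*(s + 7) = s^3 + 12*s^2 + 39*s + 28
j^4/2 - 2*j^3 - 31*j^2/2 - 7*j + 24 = (j/2 + 1)*(j - 8)*(j - 1)*(j + 3)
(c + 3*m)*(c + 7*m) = c^2 + 10*c*m + 21*m^2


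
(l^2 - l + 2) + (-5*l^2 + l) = 2 - 4*l^2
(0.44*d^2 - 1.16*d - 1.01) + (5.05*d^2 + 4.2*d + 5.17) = 5.49*d^2 + 3.04*d + 4.16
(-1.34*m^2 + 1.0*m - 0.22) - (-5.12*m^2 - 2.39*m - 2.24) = 3.78*m^2 + 3.39*m + 2.02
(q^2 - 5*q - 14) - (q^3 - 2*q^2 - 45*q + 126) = -q^3 + 3*q^2 + 40*q - 140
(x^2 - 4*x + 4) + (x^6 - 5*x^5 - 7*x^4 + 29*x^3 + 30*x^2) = x^6 - 5*x^5 - 7*x^4 + 29*x^3 + 31*x^2 - 4*x + 4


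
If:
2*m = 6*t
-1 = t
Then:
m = -3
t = -1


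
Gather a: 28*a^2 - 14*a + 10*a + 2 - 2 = 28*a^2 - 4*a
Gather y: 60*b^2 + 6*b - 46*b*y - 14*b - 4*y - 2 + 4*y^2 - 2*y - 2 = 60*b^2 - 8*b + 4*y^2 + y*(-46*b - 6) - 4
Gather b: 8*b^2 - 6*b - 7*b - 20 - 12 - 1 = 8*b^2 - 13*b - 33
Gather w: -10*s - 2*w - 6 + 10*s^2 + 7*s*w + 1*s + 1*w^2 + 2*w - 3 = 10*s^2 + 7*s*w - 9*s + w^2 - 9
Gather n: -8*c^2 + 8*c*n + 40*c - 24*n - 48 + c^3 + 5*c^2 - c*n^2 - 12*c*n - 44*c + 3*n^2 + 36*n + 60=c^3 - 3*c^2 - 4*c + n^2*(3 - c) + n*(12 - 4*c) + 12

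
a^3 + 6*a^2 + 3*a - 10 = (a - 1)*(a + 2)*(a + 5)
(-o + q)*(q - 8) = -o*q + 8*o + q^2 - 8*q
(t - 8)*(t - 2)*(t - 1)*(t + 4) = t^4 - 7*t^3 - 18*t^2 + 88*t - 64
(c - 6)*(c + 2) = c^2 - 4*c - 12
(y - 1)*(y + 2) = y^2 + y - 2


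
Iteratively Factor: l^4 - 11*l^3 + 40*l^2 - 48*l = (l - 3)*(l^3 - 8*l^2 + 16*l) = (l - 4)*(l - 3)*(l^2 - 4*l) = (l - 4)^2*(l - 3)*(l)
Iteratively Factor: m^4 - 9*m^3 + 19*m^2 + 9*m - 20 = (m - 4)*(m^3 - 5*m^2 - m + 5) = (m - 5)*(m - 4)*(m^2 - 1) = (m - 5)*(m - 4)*(m + 1)*(m - 1)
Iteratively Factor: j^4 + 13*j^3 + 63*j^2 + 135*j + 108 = (j + 3)*(j^3 + 10*j^2 + 33*j + 36) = (j + 3)^2*(j^2 + 7*j + 12) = (j + 3)^2*(j + 4)*(j + 3)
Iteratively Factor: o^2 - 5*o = (o)*(o - 5)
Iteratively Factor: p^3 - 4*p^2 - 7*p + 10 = (p - 1)*(p^2 - 3*p - 10) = (p - 5)*(p - 1)*(p + 2)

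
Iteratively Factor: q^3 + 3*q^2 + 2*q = (q + 2)*(q^2 + q) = (q + 1)*(q + 2)*(q)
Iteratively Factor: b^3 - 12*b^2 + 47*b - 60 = (b - 4)*(b^2 - 8*b + 15) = (b - 5)*(b - 4)*(b - 3)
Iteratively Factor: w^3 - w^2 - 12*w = (w + 3)*(w^2 - 4*w) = (w - 4)*(w + 3)*(w)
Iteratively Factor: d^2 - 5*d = (d - 5)*(d)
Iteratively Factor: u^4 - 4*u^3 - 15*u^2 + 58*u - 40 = (u - 2)*(u^3 - 2*u^2 - 19*u + 20) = (u - 5)*(u - 2)*(u^2 + 3*u - 4) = (u - 5)*(u - 2)*(u - 1)*(u + 4)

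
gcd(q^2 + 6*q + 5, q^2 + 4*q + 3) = q + 1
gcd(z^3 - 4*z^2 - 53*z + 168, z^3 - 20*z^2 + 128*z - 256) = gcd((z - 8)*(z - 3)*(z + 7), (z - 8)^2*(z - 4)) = z - 8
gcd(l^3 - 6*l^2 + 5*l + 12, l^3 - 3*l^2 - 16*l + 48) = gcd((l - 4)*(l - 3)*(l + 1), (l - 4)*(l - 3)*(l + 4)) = l^2 - 7*l + 12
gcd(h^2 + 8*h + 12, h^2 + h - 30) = h + 6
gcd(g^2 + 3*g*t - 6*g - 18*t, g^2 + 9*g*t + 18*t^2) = g + 3*t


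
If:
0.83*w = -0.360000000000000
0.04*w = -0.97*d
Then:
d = 0.02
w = -0.43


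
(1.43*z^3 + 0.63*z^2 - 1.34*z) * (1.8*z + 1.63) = 2.574*z^4 + 3.4649*z^3 - 1.3851*z^2 - 2.1842*z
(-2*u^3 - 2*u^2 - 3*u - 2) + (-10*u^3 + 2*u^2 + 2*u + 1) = -12*u^3 - u - 1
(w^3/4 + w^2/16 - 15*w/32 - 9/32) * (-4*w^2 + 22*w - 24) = -w^5 + 21*w^4/4 - 11*w^3/4 - 171*w^2/16 + 81*w/16 + 27/4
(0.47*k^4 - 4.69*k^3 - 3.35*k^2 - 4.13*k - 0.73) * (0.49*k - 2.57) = 0.2303*k^5 - 3.506*k^4 + 10.4118*k^3 + 6.5858*k^2 + 10.2564*k + 1.8761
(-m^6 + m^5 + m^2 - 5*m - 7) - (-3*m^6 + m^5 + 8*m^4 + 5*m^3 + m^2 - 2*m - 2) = 2*m^6 - 8*m^4 - 5*m^3 - 3*m - 5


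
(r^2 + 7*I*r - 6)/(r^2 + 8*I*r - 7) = (r + 6*I)/(r + 7*I)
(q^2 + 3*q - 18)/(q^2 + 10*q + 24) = (q - 3)/(q + 4)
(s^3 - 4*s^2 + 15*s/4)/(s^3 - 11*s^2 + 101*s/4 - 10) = s*(2*s - 3)/(2*s^2 - 17*s + 8)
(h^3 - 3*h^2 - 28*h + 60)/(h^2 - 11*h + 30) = (h^2 + 3*h - 10)/(h - 5)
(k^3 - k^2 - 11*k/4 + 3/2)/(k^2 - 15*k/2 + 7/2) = (k^2 - k/2 - 3)/(k - 7)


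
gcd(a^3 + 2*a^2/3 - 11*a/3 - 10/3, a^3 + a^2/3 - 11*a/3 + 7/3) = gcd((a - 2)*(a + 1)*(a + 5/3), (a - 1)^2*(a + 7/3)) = 1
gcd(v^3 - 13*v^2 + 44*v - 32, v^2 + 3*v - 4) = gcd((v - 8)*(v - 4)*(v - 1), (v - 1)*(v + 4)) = v - 1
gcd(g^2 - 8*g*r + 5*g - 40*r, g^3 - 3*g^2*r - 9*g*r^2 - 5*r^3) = 1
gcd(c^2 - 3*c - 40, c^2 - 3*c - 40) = c^2 - 3*c - 40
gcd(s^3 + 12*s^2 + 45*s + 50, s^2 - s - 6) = s + 2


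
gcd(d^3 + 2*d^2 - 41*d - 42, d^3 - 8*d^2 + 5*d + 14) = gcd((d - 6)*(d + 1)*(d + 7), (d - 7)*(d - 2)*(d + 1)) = d + 1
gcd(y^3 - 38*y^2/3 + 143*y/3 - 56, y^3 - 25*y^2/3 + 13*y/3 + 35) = y^2 - 10*y + 21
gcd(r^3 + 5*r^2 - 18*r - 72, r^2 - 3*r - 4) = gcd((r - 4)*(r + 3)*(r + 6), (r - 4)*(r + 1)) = r - 4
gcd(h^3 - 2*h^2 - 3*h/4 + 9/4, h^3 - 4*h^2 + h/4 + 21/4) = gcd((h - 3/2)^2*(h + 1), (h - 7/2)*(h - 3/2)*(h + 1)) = h^2 - h/2 - 3/2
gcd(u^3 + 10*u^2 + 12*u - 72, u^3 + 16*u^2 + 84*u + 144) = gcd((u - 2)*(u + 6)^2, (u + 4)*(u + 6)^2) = u^2 + 12*u + 36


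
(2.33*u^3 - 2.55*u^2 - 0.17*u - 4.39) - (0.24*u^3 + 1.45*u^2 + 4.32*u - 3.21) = 2.09*u^3 - 4.0*u^2 - 4.49*u - 1.18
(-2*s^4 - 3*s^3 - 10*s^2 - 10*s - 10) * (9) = -18*s^4 - 27*s^3 - 90*s^2 - 90*s - 90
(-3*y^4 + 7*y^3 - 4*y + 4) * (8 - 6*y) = 18*y^5 - 66*y^4 + 56*y^3 + 24*y^2 - 56*y + 32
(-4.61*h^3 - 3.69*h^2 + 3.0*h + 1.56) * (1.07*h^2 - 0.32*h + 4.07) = -4.9327*h^5 - 2.4731*h^4 - 14.3719*h^3 - 14.3091*h^2 + 11.7108*h + 6.3492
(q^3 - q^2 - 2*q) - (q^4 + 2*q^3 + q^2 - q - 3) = -q^4 - q^3 - 2*q^2 - q + 3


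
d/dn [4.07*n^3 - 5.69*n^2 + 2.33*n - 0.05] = 12.21*n^2 - 11.38*n + 2.33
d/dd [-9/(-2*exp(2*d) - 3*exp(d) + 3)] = (-36*exp(d) - 27)*exp(d)/(2*exp(2*d) + 3*exp(d) - 3)^2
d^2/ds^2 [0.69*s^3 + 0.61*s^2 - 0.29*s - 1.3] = 4.14*s + 1.22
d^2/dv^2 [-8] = 0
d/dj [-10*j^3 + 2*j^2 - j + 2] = -30*j^2 + 4*j - 1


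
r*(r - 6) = r^2 - 6*r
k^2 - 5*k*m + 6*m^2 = (k - 3*m)*(k - 2*m)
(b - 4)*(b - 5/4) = b^2 - 21*b/4 + 5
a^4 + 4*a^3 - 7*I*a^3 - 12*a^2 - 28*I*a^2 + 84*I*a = a*(a - 2)*(a + 6)*(a - 7*I)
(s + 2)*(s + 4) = s^2 + 6*s + 8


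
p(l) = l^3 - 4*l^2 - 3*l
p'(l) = 3*l^2 - 8*l - 3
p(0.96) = -5.68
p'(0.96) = -7.92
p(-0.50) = 0.38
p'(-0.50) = 1.75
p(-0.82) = -0.78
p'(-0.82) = 5.58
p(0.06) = -0.19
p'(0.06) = -3.47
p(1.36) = -8.96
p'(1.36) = -8.33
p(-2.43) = -30.68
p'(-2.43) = 34.15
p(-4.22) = -133.73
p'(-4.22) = 84.19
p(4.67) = 0.60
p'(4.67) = 25.07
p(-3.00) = -54.00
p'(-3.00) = 48.00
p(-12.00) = -2268.00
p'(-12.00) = 525.00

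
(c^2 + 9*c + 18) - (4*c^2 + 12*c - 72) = -3*c^2 - 3*c + 90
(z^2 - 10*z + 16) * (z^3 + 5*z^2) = z^5 - 5*z^4 - 34*z^3 + 80*z^2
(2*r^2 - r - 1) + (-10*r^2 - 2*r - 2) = -8*r^2 - 3*r - 3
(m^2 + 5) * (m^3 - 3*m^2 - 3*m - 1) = m^5 - 3*m^4 + 2*m^3 - 16*m^2 - 15*m - 5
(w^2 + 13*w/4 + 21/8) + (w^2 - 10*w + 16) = 2*w^2 - 27*w/4 + 149/8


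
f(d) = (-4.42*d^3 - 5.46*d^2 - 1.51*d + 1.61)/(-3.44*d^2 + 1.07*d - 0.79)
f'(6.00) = 1.27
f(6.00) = 9.80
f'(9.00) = 1.28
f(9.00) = 13.63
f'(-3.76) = 1.21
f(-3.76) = -3.09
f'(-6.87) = 1.27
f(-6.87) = -6.96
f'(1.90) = 1.35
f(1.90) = 4.59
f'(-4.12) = 1.22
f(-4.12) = -3.53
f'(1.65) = 1.43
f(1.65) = 4.24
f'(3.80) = 1.26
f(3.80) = 7.02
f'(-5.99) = 1.26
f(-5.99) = -5.85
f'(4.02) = 1.26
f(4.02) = 7.29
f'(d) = (6.88*d - 1.07)*(-4.42*d^3 - 5.46*d^2 - 1.51*d + 1.61)/(-3.44*d^2 + 1.07*d - 0.79)^2 + (-13.26*d^2 - 10.92*d - 1.51)/(-3.44*d^2 + 1.07*d - 0.79)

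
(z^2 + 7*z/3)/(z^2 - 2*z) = (z + 7/3)/(z - 2)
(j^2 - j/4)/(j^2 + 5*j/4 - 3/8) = 2*j/(2*j + 3)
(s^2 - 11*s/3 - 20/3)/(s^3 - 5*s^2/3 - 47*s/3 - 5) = (3*s + 4)/(3*s^2 + 10*s + 3)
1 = 1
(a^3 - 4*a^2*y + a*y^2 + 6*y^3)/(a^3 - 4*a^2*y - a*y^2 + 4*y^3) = (a^2 - 5*a*y + 6*y^2)/(a^2 - 5*a*y + 4*y^2)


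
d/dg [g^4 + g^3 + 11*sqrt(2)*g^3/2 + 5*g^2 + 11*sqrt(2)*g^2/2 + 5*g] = 4*g^3 + 3*g^2 + 33*sqrt(2)*g^2/2 + 10*g + 11*sqrt(2)*g + 5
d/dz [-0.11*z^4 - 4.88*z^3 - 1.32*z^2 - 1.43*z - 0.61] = -0.44*z^3 - 14.64*z^2 - 2.64*z - 1.43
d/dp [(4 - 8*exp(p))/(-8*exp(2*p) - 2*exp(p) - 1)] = (-64*exp(2*p) + 64*exp(p) + 16)*exp(p)/(64*exp(4*p) + 32*exp(3*p) + 20*exp(2*p) + 4*exp(p) + 1)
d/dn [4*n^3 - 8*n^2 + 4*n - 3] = 12*n^2 - 16*n + 4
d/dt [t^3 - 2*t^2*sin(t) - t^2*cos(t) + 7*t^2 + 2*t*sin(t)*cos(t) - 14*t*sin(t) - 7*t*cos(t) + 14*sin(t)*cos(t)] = t^2*sin(t) - 2*t^2*cos(t) + 3*t^2 + 3*t*sin(t) - 16*t*cos(t) + 2*t*cos(2*t) + 14*t - 14*sin(t) + sin(2*t) - 7*cos(t) + 14*cos(2*t)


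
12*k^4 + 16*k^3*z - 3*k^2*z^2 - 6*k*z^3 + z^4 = (-6*k + z)*(-2*k + z)*(k + z)^2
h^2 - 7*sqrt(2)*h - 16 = (h - 8*sqrt(2))*(h + sqrt(2))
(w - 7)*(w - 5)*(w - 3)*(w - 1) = w^4 - 16*w^3 + 86*w^2 - 176*w + 105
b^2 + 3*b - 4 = (b - 1)*(b + 4)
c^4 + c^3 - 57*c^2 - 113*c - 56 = (c - 8)*(c + 1)^2*(c + 7)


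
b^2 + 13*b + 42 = (b + 6)*(b + 7)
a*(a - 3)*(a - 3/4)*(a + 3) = a^4 - 3*a^3/4 - 9*a^2 + 27*a/4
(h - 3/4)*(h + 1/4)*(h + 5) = h^3 + 9*h^2/2 - 43*h/16 - 15/16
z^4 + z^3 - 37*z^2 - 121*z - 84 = (z - 7)*(z + 1)*(z + 3)*(z + 4)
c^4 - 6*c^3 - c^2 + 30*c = c*(c - 5)*(c - 3)*(c + 2)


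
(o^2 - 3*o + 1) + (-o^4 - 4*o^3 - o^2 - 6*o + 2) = -o^4 - 4*o^3 - 9*o + 3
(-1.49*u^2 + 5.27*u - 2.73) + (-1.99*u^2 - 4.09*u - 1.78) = -3.48*u^2 + 1.18*u - 4.51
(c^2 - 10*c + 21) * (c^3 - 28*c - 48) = c^5 - 10*c^4 - 7*c^3 + 232*c^2 - 108*c - 1008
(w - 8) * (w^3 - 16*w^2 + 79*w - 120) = w^4 - 24*w^3 + 207*w^2 - 752*w + 960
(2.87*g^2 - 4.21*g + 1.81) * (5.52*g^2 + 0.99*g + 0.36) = 15.8424*g^4 - 20.3979*g^3 + 6.8565*g^2 + 0.2763*g + 0.6516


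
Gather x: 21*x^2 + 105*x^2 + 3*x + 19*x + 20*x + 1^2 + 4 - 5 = 126*x^2 + 42*x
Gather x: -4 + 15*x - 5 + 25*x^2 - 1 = 25*x^2 + 15*x - 10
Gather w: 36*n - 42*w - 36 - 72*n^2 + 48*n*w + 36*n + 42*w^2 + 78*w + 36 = -72*n^2 + 72*n + 42*w^2 + w*(48*n + 36)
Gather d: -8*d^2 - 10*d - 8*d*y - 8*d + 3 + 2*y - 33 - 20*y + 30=-8*d^2 + d*(-8*y - 18) - 18*y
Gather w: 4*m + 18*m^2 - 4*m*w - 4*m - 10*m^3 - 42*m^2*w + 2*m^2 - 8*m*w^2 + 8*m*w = -10*m^3 + 20*m^2 - 8*m*w^2 + w*(-42*m^2 + 4*m)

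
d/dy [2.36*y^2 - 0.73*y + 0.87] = 4.72*y - 0.73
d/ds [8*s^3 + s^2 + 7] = 2*s*(12*s + 1)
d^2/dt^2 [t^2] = 2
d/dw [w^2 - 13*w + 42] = 2*w - 13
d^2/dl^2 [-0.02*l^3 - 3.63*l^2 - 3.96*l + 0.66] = -0.12*l - 7.26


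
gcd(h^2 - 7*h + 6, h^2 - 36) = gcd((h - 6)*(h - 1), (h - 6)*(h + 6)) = h - 6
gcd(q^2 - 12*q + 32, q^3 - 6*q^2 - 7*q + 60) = q - 4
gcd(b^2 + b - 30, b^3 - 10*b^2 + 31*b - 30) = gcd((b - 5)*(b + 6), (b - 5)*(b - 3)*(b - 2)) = b - 5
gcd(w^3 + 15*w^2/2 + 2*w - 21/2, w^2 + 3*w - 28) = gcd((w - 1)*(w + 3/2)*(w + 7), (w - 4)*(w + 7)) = w + 7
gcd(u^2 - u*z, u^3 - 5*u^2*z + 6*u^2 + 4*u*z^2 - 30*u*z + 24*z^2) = -u + z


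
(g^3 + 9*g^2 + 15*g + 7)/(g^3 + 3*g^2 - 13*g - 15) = (g^2 + 8*g + 7)/(g^2 + 2*g - 15)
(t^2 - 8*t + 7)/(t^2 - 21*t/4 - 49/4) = 4*(t - 1)/(4*t + 7)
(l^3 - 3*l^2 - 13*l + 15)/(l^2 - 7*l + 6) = (l^2 - 2*l - 15)/(l - 6)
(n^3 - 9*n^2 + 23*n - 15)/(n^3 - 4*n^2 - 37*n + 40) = (n^2 - 8*n + 15)/(n^2 - 3*n - 40)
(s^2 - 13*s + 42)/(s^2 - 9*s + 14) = (s - 6)/(s - 2)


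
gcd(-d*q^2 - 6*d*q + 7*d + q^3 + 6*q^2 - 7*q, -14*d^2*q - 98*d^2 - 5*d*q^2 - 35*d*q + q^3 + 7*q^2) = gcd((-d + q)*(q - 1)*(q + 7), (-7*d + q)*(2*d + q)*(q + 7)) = q + 7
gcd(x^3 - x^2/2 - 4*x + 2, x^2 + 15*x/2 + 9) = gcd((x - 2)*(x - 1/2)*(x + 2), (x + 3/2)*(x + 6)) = 1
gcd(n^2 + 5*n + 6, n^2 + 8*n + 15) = n + 3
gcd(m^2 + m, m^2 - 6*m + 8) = 1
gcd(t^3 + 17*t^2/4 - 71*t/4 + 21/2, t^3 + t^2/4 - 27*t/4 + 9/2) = t^2 - 11*t/4 + 3/2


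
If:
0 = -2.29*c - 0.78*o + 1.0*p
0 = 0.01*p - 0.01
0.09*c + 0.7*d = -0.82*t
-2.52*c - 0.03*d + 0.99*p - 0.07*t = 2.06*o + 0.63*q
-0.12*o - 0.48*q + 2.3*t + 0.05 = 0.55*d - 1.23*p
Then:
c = 1.30996636374062*t + 1.05123751484705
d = -1.33985281819522*t - 0.135159109051763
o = -3.84592688841796*t - 1.80427424230736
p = 1.00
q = 7.28839640961985*t + 3.27260503969865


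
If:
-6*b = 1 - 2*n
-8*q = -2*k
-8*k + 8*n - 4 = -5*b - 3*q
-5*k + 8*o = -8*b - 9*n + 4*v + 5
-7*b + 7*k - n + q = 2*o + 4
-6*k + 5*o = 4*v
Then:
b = 29/270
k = 58/135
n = 37/45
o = -166/135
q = 29/270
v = -589/270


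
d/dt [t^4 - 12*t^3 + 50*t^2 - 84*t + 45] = 4*t^3 - 36*t^2 + 100*t - 84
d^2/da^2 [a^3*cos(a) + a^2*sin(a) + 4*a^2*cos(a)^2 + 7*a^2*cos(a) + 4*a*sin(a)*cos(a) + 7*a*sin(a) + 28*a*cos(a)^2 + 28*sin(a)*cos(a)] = -a^3*cos(a) - 7*sqrt(2)*a^2*sin(a + pi/4) - 8*a^2*cos(2*a) - 35*a*sin(a) - 24*a*sin(2*a) + 10*a*cos(a) - 56*a*cos(2*a) + 2*sin(a) - 112*sin(2*a) + 28*cos(a) + 12*cos(2*a) + 4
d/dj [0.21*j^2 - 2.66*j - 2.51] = 0.42*j - 2.66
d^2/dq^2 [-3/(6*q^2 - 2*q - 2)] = 3*(-9*q^2 + 3*q + (6*q - 1)^2 + 3)/(-3*q^2 + q + 1)^3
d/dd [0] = 0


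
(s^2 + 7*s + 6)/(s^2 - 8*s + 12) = (s^2 + 7*s + 6)/(s^2 - 8*s + 12)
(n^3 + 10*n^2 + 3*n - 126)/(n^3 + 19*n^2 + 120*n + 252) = (n - 3)/(n + 6)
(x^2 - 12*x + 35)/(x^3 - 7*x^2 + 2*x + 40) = (x - 7)/(x^2 - 2*x - 8)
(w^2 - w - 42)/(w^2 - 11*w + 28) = (w + 6)/(w - 4)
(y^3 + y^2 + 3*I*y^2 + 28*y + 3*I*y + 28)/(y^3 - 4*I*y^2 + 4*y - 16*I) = (y^2 + y*(1 + 7*I) + 7*I)/(y^2 + 4)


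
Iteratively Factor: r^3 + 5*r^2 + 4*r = (r + 4)*(r^2 + r) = (r + 1)*(r + 4)*(r)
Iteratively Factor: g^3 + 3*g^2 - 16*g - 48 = (g + 3)*(g^2 - 16) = (g - 4)*(g + 3)*(g + 4)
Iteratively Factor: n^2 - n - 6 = (n + 2)*(n - 3)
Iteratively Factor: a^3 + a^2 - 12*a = (a + 4)*(a^2 - 3*a) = a*(a + 4)*(a - 3)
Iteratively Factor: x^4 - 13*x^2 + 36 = (x + 3)*(x^3 - 3*x^2 - 4*x + 12) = (x - 2)*(x + 3)*(x^2 - x - 6) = (x - 3)*(x - 2)*(x + 3)*(x + 2)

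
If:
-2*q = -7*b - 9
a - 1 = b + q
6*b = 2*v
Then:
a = 3*v/2 + 11/2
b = v/3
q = 7*v/6 + 9/2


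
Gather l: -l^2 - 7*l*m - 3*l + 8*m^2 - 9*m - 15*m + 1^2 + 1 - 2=-l^2 + l*(-7*m - 3) + 8*m^2 - 24*m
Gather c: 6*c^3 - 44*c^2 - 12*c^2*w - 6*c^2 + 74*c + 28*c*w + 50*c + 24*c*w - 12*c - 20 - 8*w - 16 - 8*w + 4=6*c^3 + c^2*(-12*w - 50) + c*(52*w + 112) - 16*w - 32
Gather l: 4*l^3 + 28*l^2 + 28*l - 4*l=4*l^3 + 28*l^2 + 24*l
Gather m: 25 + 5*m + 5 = 5*m + 30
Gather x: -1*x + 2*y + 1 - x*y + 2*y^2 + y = x*(-y - 1) + 2*y^2 + 3*y + 1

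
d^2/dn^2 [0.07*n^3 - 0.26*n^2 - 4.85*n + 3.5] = 0.42*n - 0.52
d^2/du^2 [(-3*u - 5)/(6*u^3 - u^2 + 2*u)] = 2*(-324*u^5 - 1026*u^4 + 273*u^3 - 195*u^2 + 30*u - 20)/(u^3*(216*u^6 - 108*u^5 + 234*u^4 - 73*u^3 + 78*u^2 - 12*u + 8))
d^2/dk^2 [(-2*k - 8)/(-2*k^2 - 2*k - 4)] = 2*((k + 4)*(2*k + 1)^2 - (3*k + 5)*(k^2 + k + 2))/(k^2 + k + 2)^3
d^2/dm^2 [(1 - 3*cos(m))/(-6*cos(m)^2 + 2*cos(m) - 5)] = (243*(1 - cos(2*m))^2*cos(m) - 27*(1 - cos(2*m))^2 - 61*cos(m) + 73*cos(2*m) + 36*cos(3*m) - 54*cos(5*m) + 69)/(2*cos(m) - 3*cos(2*m) - 8)^3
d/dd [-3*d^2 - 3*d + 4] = -6*d - 3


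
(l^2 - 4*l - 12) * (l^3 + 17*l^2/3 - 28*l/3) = l^5 + 5*l^4/3 - 44*l^3 - 92*l^2/3 + 112*l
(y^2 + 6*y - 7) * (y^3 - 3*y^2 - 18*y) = y^5 + 3*y^4 - 43*y^3 - 87*y^2 + 126*y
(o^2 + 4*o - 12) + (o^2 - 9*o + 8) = 2*o^2 - 5*o - 4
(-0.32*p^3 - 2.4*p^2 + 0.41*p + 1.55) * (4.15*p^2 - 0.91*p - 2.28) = -1.328*p^5 - 9.6688*p^4 + 4.6151*p^3 + 11.5314*p^2 - 2.3453*p - 3.534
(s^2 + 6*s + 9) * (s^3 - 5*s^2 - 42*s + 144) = s^5 + s^4 - 63*s^3 - 153*s^2 + 486*s + 1296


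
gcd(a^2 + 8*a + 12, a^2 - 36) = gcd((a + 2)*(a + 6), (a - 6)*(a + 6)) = a + 6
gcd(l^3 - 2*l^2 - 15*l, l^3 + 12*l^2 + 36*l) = l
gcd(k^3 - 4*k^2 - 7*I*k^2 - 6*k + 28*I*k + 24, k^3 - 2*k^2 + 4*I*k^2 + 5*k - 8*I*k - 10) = k - I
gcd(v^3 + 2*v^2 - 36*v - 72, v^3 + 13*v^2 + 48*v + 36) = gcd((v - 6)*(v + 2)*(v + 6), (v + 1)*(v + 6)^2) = v + 6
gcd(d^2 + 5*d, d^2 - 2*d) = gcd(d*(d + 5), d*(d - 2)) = d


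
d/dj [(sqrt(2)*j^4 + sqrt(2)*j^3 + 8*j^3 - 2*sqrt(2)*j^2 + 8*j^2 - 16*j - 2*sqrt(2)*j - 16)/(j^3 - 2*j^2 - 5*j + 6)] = (sqrt(2)*j^6 - 4*sqrt(2)*j^5 - 24*j^4 - 15*sqrt(2)*j^4 - 48*j^3 + 18*sqrt(2)*j^3 + 24*sqrt(2)*j^2 + 120*j^2 - 24*sqrt(2)*j + 32*j - 176 - 12*sqrt(2))/(j^6 - 4*j^5 - 6*j^4 + 32*j^3 + j^2 - 60*j + 36)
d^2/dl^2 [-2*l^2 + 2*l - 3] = -4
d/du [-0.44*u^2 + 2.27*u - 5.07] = 2.27 - 0.88*u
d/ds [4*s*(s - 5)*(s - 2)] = 12*s^2 - 56*s + 40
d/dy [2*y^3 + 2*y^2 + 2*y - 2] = 6*y^2 + 4*y + 2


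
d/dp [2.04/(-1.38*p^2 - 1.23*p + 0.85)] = (5.6304*p + 2.5092)/(1.38*p^2 + 1.23*p - 0.85)^2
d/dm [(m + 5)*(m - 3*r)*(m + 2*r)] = 3*m^2 - 2*m*r + 10*m - 6*r^2 - 5*r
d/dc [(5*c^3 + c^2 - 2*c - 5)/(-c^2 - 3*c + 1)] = (-5*c^4 - 30*c^3 + 10*c^2 - 8*c - 17)/(c^4 + 6*c^3 + 7*c^2 - 6*c + 1)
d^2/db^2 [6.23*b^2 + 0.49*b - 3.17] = 12.4600000000000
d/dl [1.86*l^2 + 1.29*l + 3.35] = 3.72*l + 1.29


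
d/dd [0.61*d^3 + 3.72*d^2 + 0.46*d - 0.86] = 1.83*d^2 + 7.44*d + 0.46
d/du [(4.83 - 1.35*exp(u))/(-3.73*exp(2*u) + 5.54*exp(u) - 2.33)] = (-5.0355*exp(2*u) + 36.0318*exp(u) - 23.6127)*exp(u)/(13.9129*exp(4*u) - 41.3284*exp(3*u) + 48.0734*exp(2*u) - 25.8164*exp(u) + 5.4289)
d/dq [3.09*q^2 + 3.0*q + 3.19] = 6.18*q + 3.0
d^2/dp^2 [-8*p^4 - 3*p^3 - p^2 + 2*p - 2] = -96*p^2 - 18*p - 2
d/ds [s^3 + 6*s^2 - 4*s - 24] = 3*s^2 + 12*s - 4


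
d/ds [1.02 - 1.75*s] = -1.75000000000000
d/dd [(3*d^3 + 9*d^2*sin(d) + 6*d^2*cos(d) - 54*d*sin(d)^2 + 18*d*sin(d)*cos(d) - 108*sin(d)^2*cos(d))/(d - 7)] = 3*(-d^3 - 3*d^2*sin(d) - 2*d^2*cos(d) + 18*d*sin(d)^2 - 3*d*sin(2*d) + (d - 7)*(-2*d^2*sin(d) + 3*d^2*cos(d) + 3*d^2 + 6*d*sin(d) - 18*d*sin(2*d) + 4*d*cos(d) + 6*d*cos(2*d) + 9*sin(d) + 3*sin(2*d) - 27*sin(3*d) + 9*cos(2*d) - 9) + 36*sin(d)^2*cos(d))/(d - 7)^2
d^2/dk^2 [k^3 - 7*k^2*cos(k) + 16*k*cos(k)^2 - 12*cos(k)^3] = 7*k^2*cos(k) + 28*k*sin(k) - 32*k*cos(2*k) + 6*k - 32*sin(2*k) - 5*cos(k) + 27*cos(3*k)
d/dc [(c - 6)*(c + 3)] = 2*c - 3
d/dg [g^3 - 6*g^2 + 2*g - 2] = 3*g^2 - 12*g + 2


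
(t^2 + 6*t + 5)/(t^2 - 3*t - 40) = (t + 1)/(t - 8)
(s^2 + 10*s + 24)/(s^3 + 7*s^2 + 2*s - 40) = (s + 6)/(s^2 + 3*s - 10)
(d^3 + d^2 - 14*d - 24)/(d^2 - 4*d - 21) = (d^2 - 2*d - 8)/(d - 7)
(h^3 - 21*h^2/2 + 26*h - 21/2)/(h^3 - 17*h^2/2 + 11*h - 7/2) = (h - 3)/(h - 1)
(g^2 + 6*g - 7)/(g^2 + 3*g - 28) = (g - 1)/(g - 4)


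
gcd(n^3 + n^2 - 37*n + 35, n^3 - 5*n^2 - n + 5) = n^2 - 6*n + 5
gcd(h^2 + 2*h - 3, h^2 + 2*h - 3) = h^2 + 2*h - 3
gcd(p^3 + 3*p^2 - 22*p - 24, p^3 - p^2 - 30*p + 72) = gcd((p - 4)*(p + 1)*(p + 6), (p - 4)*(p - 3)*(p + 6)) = p^2 + 2*p - 24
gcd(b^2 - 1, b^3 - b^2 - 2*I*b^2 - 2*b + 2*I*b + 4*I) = b + 1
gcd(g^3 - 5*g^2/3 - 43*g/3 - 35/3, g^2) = 1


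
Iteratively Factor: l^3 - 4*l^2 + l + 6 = (l + 1)*(l^2 - 5*l + 6) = (l - 2)*(l + 1)*(l - 3)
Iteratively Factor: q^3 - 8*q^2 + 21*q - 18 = (q - 2)*(q^2 - 6*q + 9) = (q - 3)*(q - 2)*(q - 3)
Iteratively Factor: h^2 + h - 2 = (h + 2)*(h - 1)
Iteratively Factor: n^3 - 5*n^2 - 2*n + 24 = (n - 3)*(n^2 - 2*n - 8) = (n - 4)*(n - 3)*(n + 2)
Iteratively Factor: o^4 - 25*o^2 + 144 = (o - 4)*(o^3 + 4*o^2 - 9*o - 36) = (o - 4)*(o - 3)*(o^2 + 7*o + 12) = (o - 4)*(o - 3)*(o + 4)*(o + 3)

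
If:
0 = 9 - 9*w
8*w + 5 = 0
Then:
No Solution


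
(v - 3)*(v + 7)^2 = v^3 + 11*v^2 + 7*v - 147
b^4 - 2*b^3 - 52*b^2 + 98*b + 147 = (b - 7)*(b - 3)*(b + 1)*(b + 7)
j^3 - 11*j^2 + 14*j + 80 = (j - 8)*(j - 5)*(j + 2)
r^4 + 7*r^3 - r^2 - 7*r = r*(r - 1)*(r + 1)*(r + 7)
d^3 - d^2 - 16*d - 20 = (d - 5)*(d + 2)^2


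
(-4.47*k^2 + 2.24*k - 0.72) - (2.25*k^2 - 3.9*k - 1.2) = -6.72*k^2 + 6.14*k + 0.48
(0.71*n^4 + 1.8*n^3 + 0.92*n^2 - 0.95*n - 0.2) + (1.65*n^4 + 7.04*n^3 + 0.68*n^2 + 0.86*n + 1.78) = 2.36*n^4 + 8.84*n^3 + 1.6*n^2 - 0.09*n + 1.58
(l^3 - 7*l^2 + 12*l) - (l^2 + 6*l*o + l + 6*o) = l^3 - 8*l^2 - 6*l*o + 11*l - 6*o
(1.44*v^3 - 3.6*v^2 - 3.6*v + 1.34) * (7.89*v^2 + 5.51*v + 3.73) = 11.3616*v^5 - 20.4696*v^4 - 42.8688*v^3 - 22.6914*v^2 - 6.0446*v + 4.9982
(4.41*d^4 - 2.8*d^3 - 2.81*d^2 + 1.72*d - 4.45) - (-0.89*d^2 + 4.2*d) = 4.41*d^4 - 2.8*d^3 - 1.92*d^2 - 2.48*d - 4.45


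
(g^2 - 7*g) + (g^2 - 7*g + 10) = 2*g^2 - 14*g + 10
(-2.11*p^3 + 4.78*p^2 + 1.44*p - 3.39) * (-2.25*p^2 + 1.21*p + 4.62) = 4.7475*p^5 - 13.3081*p^4 - 7.2044*p^3 + 31.4535*p^2 + 2.5509*p - 15.6618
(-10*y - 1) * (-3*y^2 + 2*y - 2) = 30*y^3 - 17*y^2 + 18*y + 2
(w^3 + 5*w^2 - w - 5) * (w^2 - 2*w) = w^5 + 3*w^4 - 11*w^3 - 3*w^2 + 10*w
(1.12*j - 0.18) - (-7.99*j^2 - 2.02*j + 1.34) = 7.99*j^2 + 3.14*j - 1.52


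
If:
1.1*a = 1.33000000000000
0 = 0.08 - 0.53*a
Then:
No Solution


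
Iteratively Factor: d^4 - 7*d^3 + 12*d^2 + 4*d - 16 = (d - 2)*(d^3 - 5*d^2 + 2*d + 8) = (d - 2)*(d + 1)*(d^2 - 6*d + 8) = (d - 2)^2*(d + 1)*(d - 4)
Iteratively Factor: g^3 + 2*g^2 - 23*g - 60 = (g + 4)*(g^2 - 2*g - 15) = (g + 3)*(g + 4)*(g - 5)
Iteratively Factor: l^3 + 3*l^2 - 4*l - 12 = (l + 3)*(l^2 - 4) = (l - 2)*(l + 3)*(l + 2)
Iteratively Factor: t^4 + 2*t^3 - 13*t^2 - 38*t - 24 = (t - 4)*(t^3 + 6*t^2 + 11*t + 6) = (t - 4)*(t + 2)*(t^2 + 4*t + 3) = (t - 4)*(t + 1)*(t + 2)*(t + 3)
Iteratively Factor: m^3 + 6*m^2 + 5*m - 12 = (m - 1)*(m^2 + 7*m + 12) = (m - 1)*(m + 3)*(m + 4)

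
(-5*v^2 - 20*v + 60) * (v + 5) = -5*v^3 - 45*v^2 - 40*v + 300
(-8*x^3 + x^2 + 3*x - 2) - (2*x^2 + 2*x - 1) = -8*x^3 - x^2 + x - 1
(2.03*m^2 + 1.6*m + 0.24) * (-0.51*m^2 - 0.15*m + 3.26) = -1.0353*m^4 - 1.1205*m^3 + 6.2554*m^2 + 5.18*m + 0.7824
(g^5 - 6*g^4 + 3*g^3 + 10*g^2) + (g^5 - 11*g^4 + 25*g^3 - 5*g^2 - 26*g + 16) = 2*g^5 - 17*g^4 + 28*g^3 + 5*g^2 - 26*g + 16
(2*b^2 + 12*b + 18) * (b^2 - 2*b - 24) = 2*b^4 + 8*b^3 - 54*b^2 - 324*b - 432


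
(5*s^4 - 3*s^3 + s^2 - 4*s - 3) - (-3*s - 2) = 5*s^4 - 3*s^3 + s^2 - s - 1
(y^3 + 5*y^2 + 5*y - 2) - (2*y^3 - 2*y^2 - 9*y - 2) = -y^3 + 7*y^2 + 14*y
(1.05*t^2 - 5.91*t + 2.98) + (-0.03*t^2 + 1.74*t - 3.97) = 1.02*t^2 - 4.17*t - 0.99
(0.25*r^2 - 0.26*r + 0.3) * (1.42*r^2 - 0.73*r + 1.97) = 0.355*r^4 - 0.5517*r^3 + 1.1083*r^2 - 0.7312*r + 0.591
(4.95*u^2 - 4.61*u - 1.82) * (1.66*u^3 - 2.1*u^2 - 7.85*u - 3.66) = 8.217*u^5 - 18.0476*u^4 - 32.1977*u^3 + 21.8935*u^2 + 31.1596*u + 6.6612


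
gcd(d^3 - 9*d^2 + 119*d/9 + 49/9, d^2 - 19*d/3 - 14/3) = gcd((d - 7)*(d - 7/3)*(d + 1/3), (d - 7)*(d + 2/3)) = d - 7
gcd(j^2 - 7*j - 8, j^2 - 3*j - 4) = j + 1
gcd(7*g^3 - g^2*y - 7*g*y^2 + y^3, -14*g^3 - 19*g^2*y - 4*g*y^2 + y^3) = -7*g^2 - 6*g*y + y^2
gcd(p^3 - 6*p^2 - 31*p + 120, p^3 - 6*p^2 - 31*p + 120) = p^3 - 6*p^2 - 31*p + 120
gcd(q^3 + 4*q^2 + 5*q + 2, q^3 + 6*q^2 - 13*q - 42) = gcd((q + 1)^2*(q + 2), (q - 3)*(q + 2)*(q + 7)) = q + 2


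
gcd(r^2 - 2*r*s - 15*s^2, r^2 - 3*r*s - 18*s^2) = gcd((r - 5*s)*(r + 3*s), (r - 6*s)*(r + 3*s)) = r + 3*s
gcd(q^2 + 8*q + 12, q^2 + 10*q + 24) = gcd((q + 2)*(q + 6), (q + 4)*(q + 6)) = q + 6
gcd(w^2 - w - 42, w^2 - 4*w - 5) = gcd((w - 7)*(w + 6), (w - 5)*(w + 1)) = 1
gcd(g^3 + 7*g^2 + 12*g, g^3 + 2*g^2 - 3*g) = g^2 + 3*g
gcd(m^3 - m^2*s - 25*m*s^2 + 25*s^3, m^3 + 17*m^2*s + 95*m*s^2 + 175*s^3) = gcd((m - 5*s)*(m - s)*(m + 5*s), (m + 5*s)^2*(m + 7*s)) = m + 5*s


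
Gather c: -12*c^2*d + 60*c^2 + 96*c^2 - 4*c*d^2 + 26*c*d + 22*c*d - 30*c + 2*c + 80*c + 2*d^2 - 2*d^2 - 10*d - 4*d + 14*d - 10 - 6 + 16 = c^2*(156 - 12*d) + c*(-4*d^2 + 48*d + 52)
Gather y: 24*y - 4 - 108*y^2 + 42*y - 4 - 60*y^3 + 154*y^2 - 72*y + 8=-60*y^3 + 46*y^2 - 6*y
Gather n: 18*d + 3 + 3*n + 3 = 18*d + 3*n + 6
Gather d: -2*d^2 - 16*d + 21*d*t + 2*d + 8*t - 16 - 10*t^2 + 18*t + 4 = -2*d^2 + d*(21*t - 14) - 10*t^2 + 26*t - 12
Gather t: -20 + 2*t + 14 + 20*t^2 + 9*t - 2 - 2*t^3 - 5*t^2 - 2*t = -2*t^3 + 15*t^2 + 9*t - 8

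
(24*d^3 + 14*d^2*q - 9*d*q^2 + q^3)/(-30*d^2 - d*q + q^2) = (-4*d^2 - 3*d*q + q^2)/(5*d + q)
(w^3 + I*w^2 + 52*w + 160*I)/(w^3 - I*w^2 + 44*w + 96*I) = (w + 5*I)/(w + 3*I)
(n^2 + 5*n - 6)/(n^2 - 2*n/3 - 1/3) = 3*(n + 6)/(3*n + 1)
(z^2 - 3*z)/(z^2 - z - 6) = z/(z + 2)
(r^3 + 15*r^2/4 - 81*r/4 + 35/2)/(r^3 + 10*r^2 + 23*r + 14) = (4*r^2 - 13*r + 10)/(4*(r^2 + 3*r + 2))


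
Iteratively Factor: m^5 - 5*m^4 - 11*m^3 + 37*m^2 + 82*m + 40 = (m + 1)*(m^4 - 6*m^3 - 5*m^2 + 42*m + 40) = (m + 1)^2*(m^3 - 7*m^2 + 2*m + 40) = (m - 5)*(m + 1)^2*(m^2 - 2*m - 8) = (m - 5)*(m - 4)*(m + 1)^2*(m + 2)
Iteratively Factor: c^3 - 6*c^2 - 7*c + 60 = (c - 4)*(c^2 - 2*c - 15) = (c - 4)*(c + 3)*(c - 5)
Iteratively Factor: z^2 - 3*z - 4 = (z + 1)*(z - 4)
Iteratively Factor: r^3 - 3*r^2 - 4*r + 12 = (r + 2)*(r^2 - 5*r + 6) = (r - 2)*(r + 2)*(r - 3)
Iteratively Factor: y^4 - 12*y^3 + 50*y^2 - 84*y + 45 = (y - 1)*(y^3 - 11*y^2 + 39*y - 45) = (y - 5)*(y - 1)*(y^2 - 6*y + 9) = (y - 5)*(y - 3)*(y - 1)*(y - 3)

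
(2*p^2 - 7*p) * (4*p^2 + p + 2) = 8*p^4 - 26*p^3 - 3*p^2 - 14*p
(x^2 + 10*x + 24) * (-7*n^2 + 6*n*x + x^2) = -7*n^2*x^2 - 70*n^2*x - 168*n^2 + 6*n*x^3 + 60*n*x^2 + 144*n*x + x^4 + 10*x^3 + 24*x^2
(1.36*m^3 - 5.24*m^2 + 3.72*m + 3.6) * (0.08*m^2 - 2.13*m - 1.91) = 0.1088*m^5 - 3.316*m^4 + 8.8612*m^3 + 2.3728*m^2 - 14.7732*m - 6.876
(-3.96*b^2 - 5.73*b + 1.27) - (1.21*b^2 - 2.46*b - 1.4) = -5.17*b^2 - 3.27*b + 2.67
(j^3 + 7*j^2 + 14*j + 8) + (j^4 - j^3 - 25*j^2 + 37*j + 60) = j^4 - 18*j^2 + 51*j + 68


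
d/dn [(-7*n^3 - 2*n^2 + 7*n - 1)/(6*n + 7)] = (-84*n^3 - 159*n^2 - 28*n + 55)/(36*n^2 + 84*n + 49)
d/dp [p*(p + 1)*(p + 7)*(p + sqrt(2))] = 4*p^3 + 3*sqrt(2)*p^2 + 24*p^2 + 14*p + 16*sqrt(2)*p + 7*sqrt(2)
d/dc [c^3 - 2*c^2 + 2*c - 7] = 3*c^2 - 4*c + 2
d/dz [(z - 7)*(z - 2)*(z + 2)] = 3*z^2 - 14*z - 4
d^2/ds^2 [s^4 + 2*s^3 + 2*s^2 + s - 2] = 12*s^2 + 12*s + 4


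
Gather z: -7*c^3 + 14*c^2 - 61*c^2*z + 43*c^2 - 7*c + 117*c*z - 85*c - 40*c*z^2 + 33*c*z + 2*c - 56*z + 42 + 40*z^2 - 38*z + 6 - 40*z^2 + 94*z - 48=-7*c^3 + 57*c^2 - 40*c*z^2 - 90*c + z*(-61*c^2 + 150*c)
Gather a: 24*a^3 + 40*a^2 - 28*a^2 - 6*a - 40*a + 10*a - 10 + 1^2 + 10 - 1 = 24*a^3 + 12*a^2 - 36*a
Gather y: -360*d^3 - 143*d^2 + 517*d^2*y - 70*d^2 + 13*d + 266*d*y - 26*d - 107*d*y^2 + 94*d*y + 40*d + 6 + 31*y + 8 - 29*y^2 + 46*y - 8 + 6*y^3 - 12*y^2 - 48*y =-360*d^3 - 213*d^2 + 27*d + 6*y^3 + y^2*(-107*d - 41) + y*(517*d^2 + 360*d + 29) + 6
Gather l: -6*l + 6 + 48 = 54 - 6*l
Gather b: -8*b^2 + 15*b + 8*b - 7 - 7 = -8*b^2 + 23*b - 14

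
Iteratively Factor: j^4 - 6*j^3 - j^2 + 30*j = (j + 2)*(j^3 - 8*j^2 + 15*j) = (j - 5)*(j + 2)*(j^2 - 3*j) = j*(j - 5)*(j + 2)*(j - 3)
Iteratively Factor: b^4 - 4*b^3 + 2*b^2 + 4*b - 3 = (b - 3)*(b^3 - b^2 - b + 1) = (b - 3)*(b + 1)*(b^2 - 2*b + 1) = (b - 3)*(b - 1)*(b + 1)*(b - 1)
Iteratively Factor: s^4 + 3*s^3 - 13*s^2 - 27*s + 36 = (s - 3)*(s^3 + 6*s^2 + 5*s - 12) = (s - 3)*(s + 4)*(s^2 + 2*s - 3) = (s - 3)*(s - 1)*(s + 4)*(s + 3)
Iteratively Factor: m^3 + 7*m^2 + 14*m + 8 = (m + 2)*(m^2 + 5*m + 4) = (m + 1)*(m + 2)*(m + 4)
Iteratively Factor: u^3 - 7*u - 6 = (u - 3)*(u^2 + 3*u + 2) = (u - 3)*(u + 1)*(u + 2)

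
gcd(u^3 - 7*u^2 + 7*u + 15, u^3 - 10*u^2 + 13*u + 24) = u^2 - 2*u - 3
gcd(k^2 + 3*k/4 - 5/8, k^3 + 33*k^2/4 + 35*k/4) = k + 5/4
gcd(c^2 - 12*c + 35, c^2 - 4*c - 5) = c - 5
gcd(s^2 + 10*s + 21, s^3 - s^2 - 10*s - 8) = 1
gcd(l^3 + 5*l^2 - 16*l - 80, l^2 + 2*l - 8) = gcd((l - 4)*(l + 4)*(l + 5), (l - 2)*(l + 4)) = l + 4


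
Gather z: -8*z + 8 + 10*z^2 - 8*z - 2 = 10*z^2 - 16*z + 6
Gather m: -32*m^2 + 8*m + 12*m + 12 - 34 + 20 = -32*m^2 + 20*m - 2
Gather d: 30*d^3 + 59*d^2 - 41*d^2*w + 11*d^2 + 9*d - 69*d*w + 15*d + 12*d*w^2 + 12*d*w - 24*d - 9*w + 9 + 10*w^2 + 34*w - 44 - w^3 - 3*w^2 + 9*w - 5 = 30*d^3 + d^2*(70 - 41*w) + d*(12*w^2 - 57*w) - w^3 + 7*w^2 + 34*w - 40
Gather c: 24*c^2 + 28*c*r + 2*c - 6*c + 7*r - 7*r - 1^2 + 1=24*c^2 + c*(28*r - 4)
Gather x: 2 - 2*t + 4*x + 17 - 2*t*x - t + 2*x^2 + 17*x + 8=-3*t + 2*x^2 + x*(21 - 2*t) + 27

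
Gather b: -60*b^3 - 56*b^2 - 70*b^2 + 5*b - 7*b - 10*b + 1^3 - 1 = -60*b^3 - 126*b^2 - 12*b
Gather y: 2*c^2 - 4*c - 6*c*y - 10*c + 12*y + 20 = 2*c^2 - 14*c + y*(12 - 6*c) + 20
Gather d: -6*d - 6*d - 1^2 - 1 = -12*d - 2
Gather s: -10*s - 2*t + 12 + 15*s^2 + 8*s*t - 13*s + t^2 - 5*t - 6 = 15*s^2 + s*(8*t - 23) + t^2 - 7*t + 6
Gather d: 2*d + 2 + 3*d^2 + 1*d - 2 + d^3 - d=d^3 + 3*d^2 + 2*d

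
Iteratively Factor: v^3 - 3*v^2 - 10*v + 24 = (v + 3)*(v^2 - 6*v + 8) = (v - 4)*(v + 3)*(v - 2)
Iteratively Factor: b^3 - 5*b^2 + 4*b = (b)*(b^2 - 5*b + 4) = b*(b - 1)*(b - 4)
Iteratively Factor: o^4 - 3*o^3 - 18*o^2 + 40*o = (o - 2)*(o^3 - o^2 - 20*o) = (o - 5)*(o - 2)*(o^2 + 4*o) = o*(o - 5)*(o - 2)*(o + 4)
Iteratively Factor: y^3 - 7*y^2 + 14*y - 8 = (y - 4)*(y^2 - 3*y + 2) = (y - 4)*(y - 2)*(y - 1)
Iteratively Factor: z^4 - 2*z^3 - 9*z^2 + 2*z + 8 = (z - 4)*(z^3 + 2*z^2 - z - 2) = (z - 4)*(z + 2)*(z^2 - 1) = (z - 4)*(z + 1)*(z + 2)*(z - 1)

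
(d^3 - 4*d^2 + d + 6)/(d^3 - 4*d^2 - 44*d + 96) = (d^2 - 2*d - 3)/(d^2 - 2*d - 48)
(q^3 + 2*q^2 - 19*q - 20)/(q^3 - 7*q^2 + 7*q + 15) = (q^2 + q - 20)/(q^2 - 8*q + 15)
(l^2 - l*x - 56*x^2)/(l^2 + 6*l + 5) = (l^2 - l*x - 56*x^2)/(l^2 + 6*l + 5)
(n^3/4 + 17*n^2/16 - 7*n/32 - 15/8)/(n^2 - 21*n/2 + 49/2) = (8*n^3 + 34*n^2 - 7*n - 60)/(16*(2*n^2 - 21*n + 49))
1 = 1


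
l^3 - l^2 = l^2*(l - 1)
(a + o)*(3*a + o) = 3*a^2 + 4*a*o + o^2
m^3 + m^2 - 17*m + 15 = (m - 3)*(m - 1)*(m + 5)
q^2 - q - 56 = (q - 8)*(q + 7)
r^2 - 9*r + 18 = (r - 6)*(r - 3)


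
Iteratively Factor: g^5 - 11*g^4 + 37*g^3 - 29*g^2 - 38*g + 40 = (g - 1)*(g^4 - 10*g^3 + 27*g^2 - 2*g - 40) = (g - 4)*(g - 1)*(g^3 - 6*g^2 + 3*g + 10) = (g - 4)*(g - 1)*(g + 1)*(g^2 - 7*g + 10) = (g - 5)*(g - 4)*(g - 1)*(g + 1)*(g - 2)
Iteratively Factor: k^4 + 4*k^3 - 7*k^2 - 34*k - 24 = (k - 3)*(k^3 + 7*k^2 + 14*k + 8) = (k - 3)*(k + 4)*(k^2 + 3*k + 2) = (k - 3)*(k + 2)*(k + 4)*(k + 1)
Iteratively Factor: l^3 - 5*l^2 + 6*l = (l - 2)*(l^2 - 3*l) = l*(l - 2)*(l - 3)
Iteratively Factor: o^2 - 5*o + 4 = (o - 1)*(o - 4)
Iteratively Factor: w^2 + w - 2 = (w - 1)*(w + 2)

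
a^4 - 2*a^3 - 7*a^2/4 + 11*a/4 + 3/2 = (a - 2)*(a - 3/2)*(a + 1/2)*(a + 1)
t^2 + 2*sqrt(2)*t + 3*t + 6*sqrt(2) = (t + 3)*(t + 2*sqrt(2))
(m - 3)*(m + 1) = m^2 - 2*m - 3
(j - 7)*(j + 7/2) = j^2 - 7*j/2 - 49/2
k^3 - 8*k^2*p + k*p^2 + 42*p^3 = (k - 7*p)*(k - 3*p)*(k + 2*p)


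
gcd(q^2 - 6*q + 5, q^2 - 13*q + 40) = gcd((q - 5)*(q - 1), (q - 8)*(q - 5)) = q - 5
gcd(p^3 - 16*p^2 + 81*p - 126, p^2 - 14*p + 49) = p - 7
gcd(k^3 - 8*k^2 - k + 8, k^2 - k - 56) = k - 8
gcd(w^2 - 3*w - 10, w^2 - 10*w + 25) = w - 5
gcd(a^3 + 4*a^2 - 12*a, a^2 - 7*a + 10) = a - 2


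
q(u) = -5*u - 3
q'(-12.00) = -5.00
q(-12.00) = 57.00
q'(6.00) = -5.00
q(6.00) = -33.00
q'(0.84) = -5.00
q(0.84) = -7.20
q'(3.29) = -5.00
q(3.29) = -19.45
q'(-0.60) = -5.00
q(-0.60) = 0.00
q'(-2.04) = -5.00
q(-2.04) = 7.20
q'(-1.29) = -5.00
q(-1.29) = 3.45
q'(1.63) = -5.00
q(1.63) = -11.15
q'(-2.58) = -5.00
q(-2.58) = 9.90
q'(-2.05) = -5.00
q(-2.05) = 7.25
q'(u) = -5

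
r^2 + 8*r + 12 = (r + 2)*(r + 6)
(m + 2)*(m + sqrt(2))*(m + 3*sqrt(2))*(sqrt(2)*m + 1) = sqrt(2)*m^4 + 2*sqrt(2)*m^3 + 9*m^3 + 10*sqrt(2)*m^2 + 18*m^2 + 6*m + 20*sqrt(2)*m + 12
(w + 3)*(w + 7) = w^2 + 10*w + 21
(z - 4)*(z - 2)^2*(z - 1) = z^4 - 9*z^3 + 28*z^2 - 36*z + 16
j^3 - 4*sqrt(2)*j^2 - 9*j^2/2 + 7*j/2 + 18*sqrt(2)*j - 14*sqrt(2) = (j - 7/2)*(j - 1)*(j - 4*sqrt(2))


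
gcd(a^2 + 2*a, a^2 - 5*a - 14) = a + 2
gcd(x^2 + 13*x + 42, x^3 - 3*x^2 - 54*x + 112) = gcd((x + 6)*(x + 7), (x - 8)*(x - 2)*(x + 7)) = x + 7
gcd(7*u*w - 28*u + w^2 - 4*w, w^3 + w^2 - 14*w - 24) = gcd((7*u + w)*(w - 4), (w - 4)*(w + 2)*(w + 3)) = w - 4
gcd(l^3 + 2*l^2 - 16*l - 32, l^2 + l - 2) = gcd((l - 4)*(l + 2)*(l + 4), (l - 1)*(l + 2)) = l + 2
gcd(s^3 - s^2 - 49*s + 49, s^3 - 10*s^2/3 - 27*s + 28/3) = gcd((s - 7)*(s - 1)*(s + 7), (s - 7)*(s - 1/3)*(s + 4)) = s - 7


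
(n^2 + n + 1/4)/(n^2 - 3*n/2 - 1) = (n + 1/2)/(n - 2)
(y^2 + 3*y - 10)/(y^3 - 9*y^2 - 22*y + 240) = (y - 2)/(y^2 - 14*y + 48)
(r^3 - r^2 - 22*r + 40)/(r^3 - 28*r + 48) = (r + 5)/(r + 6)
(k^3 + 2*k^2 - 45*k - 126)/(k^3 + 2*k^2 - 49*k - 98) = (k^2 + 9*k + 18)/(k^2 + 9*k + 14)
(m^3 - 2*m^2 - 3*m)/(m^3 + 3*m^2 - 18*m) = (m + 1)/(m + 6)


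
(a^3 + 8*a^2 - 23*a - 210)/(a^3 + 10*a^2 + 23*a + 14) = (a^2 + a - 30)/(a^2 + 3*a + 2)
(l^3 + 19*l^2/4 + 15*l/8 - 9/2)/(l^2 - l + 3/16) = 2*(2*l^2 + 11*l + 12)/(4*l - 1)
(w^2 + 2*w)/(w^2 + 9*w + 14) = w/(w + 7)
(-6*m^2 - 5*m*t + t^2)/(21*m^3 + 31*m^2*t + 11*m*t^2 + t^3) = (-6*m + t)/(21*m^2 + 10*m*t + t^2)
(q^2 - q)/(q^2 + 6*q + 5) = q*(q - 1)/(q^2 + 6*q + 5)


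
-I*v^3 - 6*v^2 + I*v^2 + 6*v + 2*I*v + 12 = (v - 2)*(v - 6*I)*(-I*v - I)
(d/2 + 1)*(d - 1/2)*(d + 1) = d^3/2 + 5*d^2/4 + d/4 - 1/2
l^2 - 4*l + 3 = (l - 3)*(l - 1)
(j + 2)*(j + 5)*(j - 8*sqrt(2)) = j^3 - 8*sqrt(2)*j^2 + 7*j^2 - 56*sqrt(2)*j + 10*j - 80*sqrt(2)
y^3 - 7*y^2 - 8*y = y*(y - 8)*(y + 1)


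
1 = 1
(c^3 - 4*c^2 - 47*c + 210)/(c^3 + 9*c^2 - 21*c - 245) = (c - 6)/(c + 7)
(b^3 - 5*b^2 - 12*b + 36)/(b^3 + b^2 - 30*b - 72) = (b - 2)/(b + 4)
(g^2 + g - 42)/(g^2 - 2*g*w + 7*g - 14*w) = (6 - g)/(-g + 2*w)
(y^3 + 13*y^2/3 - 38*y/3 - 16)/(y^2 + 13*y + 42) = (3*y^2 - 5*y - 8)/(3*(y + 7))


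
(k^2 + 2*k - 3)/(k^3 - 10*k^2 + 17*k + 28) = (k^2 + 2*k - 3)/(k^3 - 10*k^2 + 17*k + 28)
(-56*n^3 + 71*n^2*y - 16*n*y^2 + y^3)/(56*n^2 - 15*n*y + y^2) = -n + y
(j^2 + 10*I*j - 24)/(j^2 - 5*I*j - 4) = (-j^2 - 10*I*j + 24)/(-j^2 + 5*I*j + 4)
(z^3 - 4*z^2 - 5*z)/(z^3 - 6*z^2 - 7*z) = (z - 5)/(z - 7)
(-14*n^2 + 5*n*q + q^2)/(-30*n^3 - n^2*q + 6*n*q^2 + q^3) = (7*n + q)/(15*n^2 + 8*n*q + q^2)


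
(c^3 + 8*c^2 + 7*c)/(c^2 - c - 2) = c*(c + 7)/(c - 2)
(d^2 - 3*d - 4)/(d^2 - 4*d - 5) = (d - 4)/(d - 5)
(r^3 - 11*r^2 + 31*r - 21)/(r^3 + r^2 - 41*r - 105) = (r^2 - 4*r + 3)/(r^2 + 8*r + 15)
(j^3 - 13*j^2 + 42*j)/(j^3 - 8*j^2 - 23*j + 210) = j/(j + 5)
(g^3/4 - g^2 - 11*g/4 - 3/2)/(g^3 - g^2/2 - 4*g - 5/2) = (g - 6)/(2*(2*g - 5))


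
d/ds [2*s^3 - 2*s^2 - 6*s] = 6*s^2 - 4*s - 6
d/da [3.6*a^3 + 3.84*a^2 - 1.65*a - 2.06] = 10.8*a^2 + 7.68*a - 1.65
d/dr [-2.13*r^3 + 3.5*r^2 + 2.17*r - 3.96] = -6.39*r^2 + 7.0*r + 2.17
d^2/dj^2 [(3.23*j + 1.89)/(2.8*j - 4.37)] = 108.67976/(2.8*j - 4.37)^3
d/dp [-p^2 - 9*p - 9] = -2*p - 9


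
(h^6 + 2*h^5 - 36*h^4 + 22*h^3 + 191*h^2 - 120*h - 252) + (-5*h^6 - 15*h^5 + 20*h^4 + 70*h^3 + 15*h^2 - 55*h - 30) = -4*h^6 - 13*h^5 - 16*h^4 + 92*h^3 + 206*h^2 - 175*h - 282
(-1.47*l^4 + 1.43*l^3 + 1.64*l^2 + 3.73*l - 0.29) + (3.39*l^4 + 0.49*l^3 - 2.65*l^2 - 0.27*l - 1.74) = 1.92*l^4 + 1.92*l^3 - 1.01*l^2 + 3.46*l - 2.03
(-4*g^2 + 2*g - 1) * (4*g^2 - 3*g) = -16*g^4 + 20*g^3 - 10*g^2 + 3*g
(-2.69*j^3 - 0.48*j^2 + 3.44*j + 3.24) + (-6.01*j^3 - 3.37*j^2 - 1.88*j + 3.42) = -8.7*j^3 - 3.85*j^2 + 1.56*j + 6.66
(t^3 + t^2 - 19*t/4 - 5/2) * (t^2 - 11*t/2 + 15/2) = t^5 - 9*t^4/2 - 11*t^3/4 + 249*t^2/8 - 175*t/8 - 75/4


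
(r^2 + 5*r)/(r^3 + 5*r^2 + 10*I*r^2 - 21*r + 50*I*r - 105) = r/(r^2 + 10*I*r - 21)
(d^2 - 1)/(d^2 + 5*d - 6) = (d + 1)/(d + 6)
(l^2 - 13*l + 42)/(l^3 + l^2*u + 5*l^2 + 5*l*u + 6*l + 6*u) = (l^2 - 13*l + 42)/(l^3 + l^2*u + 5*l^2 + 5*l*u + 6*l + 6*u)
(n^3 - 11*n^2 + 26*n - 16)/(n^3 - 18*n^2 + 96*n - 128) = (n - 1)/(n - 8)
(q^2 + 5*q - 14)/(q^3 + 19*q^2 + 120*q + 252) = (q - 2)/(q^2 + 12*q + 36)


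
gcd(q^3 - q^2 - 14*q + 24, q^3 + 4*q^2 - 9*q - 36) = q^2 + q - 12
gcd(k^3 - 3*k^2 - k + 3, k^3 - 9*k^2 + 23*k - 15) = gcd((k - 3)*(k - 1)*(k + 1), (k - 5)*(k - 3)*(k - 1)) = k^2 - 4*k + 3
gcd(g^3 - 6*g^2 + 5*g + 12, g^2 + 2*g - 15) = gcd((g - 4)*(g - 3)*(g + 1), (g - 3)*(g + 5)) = g - 3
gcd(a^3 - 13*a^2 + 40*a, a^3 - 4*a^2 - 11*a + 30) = a - 5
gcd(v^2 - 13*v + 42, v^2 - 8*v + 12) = v - 6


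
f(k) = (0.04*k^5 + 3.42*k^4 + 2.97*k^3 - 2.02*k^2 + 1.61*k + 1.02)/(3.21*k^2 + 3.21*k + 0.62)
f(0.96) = 0.94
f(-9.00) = 76.53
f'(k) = (-6.42*k - 3.21)*(0.04*k^5 + 3.42*k^4 + 2.97*k^3 - 2.02*k^2 + 1.61*k + 1.02)/(3.21*k^2 + 3.21*k + 0.62)^2 + (0.2*k^4 + 13.68*k^3 + 8.91*k^2 - 4.04*k + 1.61)/(3.21*k^2 + 3.21*k + 0.62)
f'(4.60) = 10.30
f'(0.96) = 1.41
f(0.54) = 0.63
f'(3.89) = 8.57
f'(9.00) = 21.84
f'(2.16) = 4.43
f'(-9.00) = -16.07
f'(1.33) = 2.41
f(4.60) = 22.43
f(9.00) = 92.63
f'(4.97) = 11.22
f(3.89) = 15.73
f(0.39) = 0.68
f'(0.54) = 0.00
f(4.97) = 26.41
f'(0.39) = -0.70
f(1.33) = 1.65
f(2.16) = 4.50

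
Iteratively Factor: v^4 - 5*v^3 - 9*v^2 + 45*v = (v - 3)*(v^3 - 2*v^2 - 15*v) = (v - 3)*(v + 3)*(v^2 - 5*v) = v*(v - 3)*(v + 3)*(v - 5)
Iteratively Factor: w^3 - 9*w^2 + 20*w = (w - 5)*(w^2 - 4*w) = w*(w - 5)*(w - 4)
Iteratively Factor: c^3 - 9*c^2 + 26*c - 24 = (c - 3)*(c^2 - 6*c + 8) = (c - 4)*(c - 3)*(c - 2)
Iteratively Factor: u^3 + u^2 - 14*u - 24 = (u + 2)*(u^2 - u - 12) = (u + 2)*(u + 3)*(u - 4)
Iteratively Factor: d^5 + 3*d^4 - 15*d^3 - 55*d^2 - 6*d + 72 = (d + 3)*(d^4 - 15*d^2 - 10*d + 24) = (d - 1)*(d + 3)*(d^3 + d^2 - 14*d - 24) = (d - 1)*(d + 2)*(d + 3)*(d^2 - d - 12) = (d - 4)*(d - 1)*(d + 2)*(d + 3)*(d + 3)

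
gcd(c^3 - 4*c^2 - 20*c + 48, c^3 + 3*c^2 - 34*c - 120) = c^2 - 2*c - 24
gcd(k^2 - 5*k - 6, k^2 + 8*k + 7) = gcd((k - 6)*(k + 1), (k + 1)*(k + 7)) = k + 1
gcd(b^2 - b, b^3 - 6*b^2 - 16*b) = b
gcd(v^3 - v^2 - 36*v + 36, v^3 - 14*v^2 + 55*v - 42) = v^2 - 7*v + 6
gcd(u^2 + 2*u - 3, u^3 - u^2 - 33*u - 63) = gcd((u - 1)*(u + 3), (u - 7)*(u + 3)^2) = u + 3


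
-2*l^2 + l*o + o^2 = (-l + o)*(2*l + o)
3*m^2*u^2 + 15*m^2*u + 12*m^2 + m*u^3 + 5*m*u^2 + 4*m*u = (3*m + u)*(u + 4)*(m*u + m)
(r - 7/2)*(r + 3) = r^2 - r/2 - 21/2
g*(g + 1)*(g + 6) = g^3 + 7*g^2 + 6*g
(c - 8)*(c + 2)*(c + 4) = c^3 - 2*c^2 - 40*c - 64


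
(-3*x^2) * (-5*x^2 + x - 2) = 15*x^4 - 3*x^3 + 6*x^2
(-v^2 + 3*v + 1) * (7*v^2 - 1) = -7*v^4 + 21*v^3 + 8*v^2 - 3*v - 1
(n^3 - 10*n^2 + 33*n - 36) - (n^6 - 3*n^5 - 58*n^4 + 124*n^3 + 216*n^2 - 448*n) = -n^6 + 3*n^5 + 58*n^4 - 123*n^3 - 226*n^2 + 481*n - 36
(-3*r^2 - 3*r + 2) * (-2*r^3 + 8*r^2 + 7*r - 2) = 6*r^5 - 18*r^4 - 49*r^3 + r^2 + 20*r - 4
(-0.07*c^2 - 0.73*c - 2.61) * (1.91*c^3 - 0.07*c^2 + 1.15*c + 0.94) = -0.1337*c^5 - 1.3894*c^4 - 5.0145*c^3 - 0.7226*c^2 - 3.6877*c - 2.4534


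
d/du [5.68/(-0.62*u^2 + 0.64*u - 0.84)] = (7.0432*u - 3.6352)/(0.62*u^2 - 0.64*u + 0.84)^2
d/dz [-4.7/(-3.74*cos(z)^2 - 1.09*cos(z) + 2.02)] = (35.156*cos(z) + 5.123)*sin(z)/(3.74*cos(z)^2 + 1.09*cos(z) - 2.02)^2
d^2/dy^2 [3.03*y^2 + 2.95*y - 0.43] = 6.06000000000000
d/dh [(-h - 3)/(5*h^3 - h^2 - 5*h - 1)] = 2*(5*h^3 + 22*h^2 - 3*h - 7)/(25*h^6 - 10*h^5 - 49*h^4 + 27*h^2 + 10*h + 1)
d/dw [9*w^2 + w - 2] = 18*w + 1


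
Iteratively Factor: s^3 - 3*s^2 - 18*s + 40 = (s + 4)*(s^2 - 7*s + 10) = (s - 5)*(s + 4)*(s - 2)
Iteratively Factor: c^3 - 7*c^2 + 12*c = (c)*(c^2 - 7*c + 12) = c*(c - 4)*(c - 3)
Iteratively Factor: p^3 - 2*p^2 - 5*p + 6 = (p - 3)*(p^2 + p - 2) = (p - 3)*(p + 2)*(p - 1)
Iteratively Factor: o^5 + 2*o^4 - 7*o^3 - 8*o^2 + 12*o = (o + 2)*(o^4 - 7*o^2 + 6*o) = (o + 2)*(o + 3)*(o^3 - 3*o^2 + 2*o) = o*(o + 2)*(o + 3)*(o^2 - 3*o + 2) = o*(o - 2)*(o + 2)*(o + 3)*(o - 1)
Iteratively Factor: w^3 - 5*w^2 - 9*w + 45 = (w - 3)*(w^2 - 2*w - 15) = (w - 3)*(w + 3)*(w - 5)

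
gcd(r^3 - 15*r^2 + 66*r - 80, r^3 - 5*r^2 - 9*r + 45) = r - 5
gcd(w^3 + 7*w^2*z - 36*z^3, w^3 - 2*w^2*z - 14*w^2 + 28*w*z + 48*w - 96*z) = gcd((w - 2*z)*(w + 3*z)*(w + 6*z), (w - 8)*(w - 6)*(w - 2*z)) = -w + 2*z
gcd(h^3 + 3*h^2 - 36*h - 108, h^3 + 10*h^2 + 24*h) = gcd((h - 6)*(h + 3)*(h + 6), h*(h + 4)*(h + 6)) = h + 6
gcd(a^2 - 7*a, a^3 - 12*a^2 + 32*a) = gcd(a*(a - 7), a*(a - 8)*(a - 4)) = a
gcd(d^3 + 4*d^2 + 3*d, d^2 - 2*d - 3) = d + 1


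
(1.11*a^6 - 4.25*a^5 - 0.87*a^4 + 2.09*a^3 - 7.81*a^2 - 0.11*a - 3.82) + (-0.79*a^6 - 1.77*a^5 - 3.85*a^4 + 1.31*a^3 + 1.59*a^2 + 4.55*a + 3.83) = 0.32*a^6 - 6.02*a^5 - 4.72*a^4 + 3.4*a^3 - 6.22*a^2 + 4.44*a + 0.0100000000000002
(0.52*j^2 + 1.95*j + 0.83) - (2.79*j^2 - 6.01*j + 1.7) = -2.27*j^2 + 7.96*j - 0.87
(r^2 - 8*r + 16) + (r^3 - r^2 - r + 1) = r^3 - 9*r + 17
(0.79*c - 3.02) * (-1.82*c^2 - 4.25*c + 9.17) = -1.4378*c^3 + 2.1389*c^2 + 20.0793*c - 27.6934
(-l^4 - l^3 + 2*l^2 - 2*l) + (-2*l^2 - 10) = -l^4 - l^3 - 2*l - 10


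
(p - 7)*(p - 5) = p^2 - 12*p + 35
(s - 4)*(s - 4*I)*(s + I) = s^3 - 4*s^2 - 3*I*s^2 + 4*s + 12*I*s - 16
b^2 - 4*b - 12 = (b - 6)*(b + 2)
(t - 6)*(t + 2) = t^2 - 4*t - 12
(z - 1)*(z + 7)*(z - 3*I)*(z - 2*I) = z^4 + 6*z^3 - 5*I*z^3 - 13*z^2 - 30*I*z^2 - 36*z + 35*I*z + 42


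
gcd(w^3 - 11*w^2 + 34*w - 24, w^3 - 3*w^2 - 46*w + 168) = w^2 - 10*w + 24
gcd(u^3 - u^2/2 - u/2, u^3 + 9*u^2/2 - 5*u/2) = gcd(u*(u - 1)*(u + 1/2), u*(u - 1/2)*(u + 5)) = u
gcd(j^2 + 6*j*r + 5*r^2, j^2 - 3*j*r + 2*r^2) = 1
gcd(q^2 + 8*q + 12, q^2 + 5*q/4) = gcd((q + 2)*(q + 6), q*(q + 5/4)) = 1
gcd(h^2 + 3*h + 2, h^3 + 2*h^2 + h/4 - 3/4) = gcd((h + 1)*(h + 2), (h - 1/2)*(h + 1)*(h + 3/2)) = h + 1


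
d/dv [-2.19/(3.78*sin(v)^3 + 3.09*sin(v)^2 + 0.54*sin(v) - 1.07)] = (24.8346*sin(v)^2 + 13.5342*sin(v) + 1.1826)*cos(v)/(3.78*sin(v)^3 + 3.09*sin(v)^2 + 0.54*sin(v) - 1.07)^2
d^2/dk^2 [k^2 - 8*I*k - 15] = 2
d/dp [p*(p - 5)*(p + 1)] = 3*p^2 - 8*p - 5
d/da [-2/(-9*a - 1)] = -18/(9*a + 1)^2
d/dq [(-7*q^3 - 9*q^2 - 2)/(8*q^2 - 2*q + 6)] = (-14*q^4 + 7*q^3 - 27*q^2 - 19*q - 1)/(16*q^4 - 8*q^3 + 25*q^2 - 6*q + 9)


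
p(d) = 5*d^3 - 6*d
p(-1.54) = -9.02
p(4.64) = 471.65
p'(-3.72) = 201.58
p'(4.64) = 316.94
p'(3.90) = 222.15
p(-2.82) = -95.21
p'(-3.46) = 173.57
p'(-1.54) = 29.57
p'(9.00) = 1209.00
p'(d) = 15*d^2 - 6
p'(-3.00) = 129.00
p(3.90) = 273.20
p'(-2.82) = 113.29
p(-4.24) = -355.69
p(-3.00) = -117.00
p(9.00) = 3591.00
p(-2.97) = -113.17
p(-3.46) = -186.35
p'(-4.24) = 263.66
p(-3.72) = -235.07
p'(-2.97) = 126.31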